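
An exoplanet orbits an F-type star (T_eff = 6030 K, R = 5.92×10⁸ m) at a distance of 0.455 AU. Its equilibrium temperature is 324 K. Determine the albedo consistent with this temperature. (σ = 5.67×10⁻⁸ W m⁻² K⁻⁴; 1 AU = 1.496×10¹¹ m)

d = 0.455 AU = 6.81×10¹⁰ m.
L = 4πR_⋆²σT_⋆⁴ = 4π(5.92×10⁸)² × 5.67×10⁻⁸ × (6030)⁴ = 3.30×10²⁶ W.
S = L/(4πd²) = 5670 W m⁻².
From T_eq⁴ = S(1−A)/(4σ): 1−A = 4σT_eq⁴/S.
1−A = 4 × 5.67×10⁻⁸ × (324)⁴ / 5670 = 0.441.

A ≈ 0.56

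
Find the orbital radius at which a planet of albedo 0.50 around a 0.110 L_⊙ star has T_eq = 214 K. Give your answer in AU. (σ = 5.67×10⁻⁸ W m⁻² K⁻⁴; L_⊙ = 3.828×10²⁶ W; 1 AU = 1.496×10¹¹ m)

L = 0.110 × 3.828×10²⁶ = 4.21×10²⁵ W.
From T_eq⁴ = L(1−A)/(16πσd²): d = √[L(1−A)/(16πσT_eq⁴)].
d = √[4.21×10²⁵ × 0.50 / (16π × 5.67×10⁻⁸ × (214)⁴)] = 5.93×10¹⁰ m = 0.397 AU.

d ≈ 0.397 AU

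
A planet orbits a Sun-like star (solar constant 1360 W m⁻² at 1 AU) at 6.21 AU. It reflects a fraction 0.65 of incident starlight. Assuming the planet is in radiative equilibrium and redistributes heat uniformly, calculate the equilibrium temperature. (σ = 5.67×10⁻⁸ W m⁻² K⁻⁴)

T_eq ≈ 85.9 K

Flux at 6.21 AU: S = 1360/6.21² = 35.3 W m⁻².
Energy balance: absorbed = emitted ⇒ πR²·S(1−A) = 4πR²·σT_eq⁴, so T_eq⁴ = S(1−A)/(4σ).
T_eq = [35.3 × 0.35 / (4 × 5.67×10⁻⁸)]^(1/4) = (5.44×10⁷)^(1/4) = 85.9 K.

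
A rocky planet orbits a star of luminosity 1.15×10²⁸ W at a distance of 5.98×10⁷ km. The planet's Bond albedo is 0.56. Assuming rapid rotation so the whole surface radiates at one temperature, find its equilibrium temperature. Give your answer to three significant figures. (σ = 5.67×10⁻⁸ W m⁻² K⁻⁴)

T_eq ≈ 839 K

d = 5.98×10⁷ km = 5.98×10¹⁰ m.
Flux: S = L/(4πd²) = 1.15×10²⁸/(4π×(5.98×10¹⁰)²) = 2.56×10⁵ W m⁻².
Energy balance: absorbed = emitted ⇒ πR²·S(1−A) = 4πR²·σT_eq⁴, so T_eq⁴ = S(1−A)/(4σ).
T_eq = [2.56×10⁵ × 0.44 / (4 × 5.67×10⁻⁸)]^(1/4) = (4.96×10¹¹)^(1/4) = 839 K.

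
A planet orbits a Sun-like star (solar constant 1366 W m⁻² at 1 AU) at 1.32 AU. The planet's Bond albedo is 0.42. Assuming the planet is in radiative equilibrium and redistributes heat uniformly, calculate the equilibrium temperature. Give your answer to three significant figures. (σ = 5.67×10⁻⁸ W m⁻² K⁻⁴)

T_eq ≈ 212 K

Flux at 1.32 AU: S = 1366/1.32² = 784 W m⁻².
Energy balance: absorbed = emitted ⇒ πR²·S(1−A) = 4πR²·σT_eq⁴, so T_eq⁴ = S(1−A)/(4σ).
T_eq = [784 × 0.58 / (4 × 5.67×10⁻⁸)]^(1/4) = (2.00×10⁹)^(1/4) = 212 K.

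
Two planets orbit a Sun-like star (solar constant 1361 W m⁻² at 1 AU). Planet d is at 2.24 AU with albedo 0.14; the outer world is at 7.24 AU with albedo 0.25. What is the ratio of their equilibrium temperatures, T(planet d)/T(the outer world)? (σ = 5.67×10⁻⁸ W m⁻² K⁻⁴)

T_eq = [S₀(1−A)/(4σd²)]^(1/4), so T ∝ (1−A)^(1/4) / √d.
T₁ = [1361×0.86/(4×5.67×10⁻⁸×2.24²)]^(1/4) = 179.08 K.
T₂ = [1361×0.75/(4×5.67×10⁻⁸×7.24²)]^(1/4) = 96.26 K.

T₁/T₂ ≈ 1.860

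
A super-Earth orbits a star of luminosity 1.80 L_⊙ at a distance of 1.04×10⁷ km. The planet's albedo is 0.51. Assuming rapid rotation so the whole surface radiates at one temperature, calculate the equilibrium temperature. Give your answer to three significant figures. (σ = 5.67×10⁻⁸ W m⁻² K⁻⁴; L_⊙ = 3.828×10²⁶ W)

T_eq ≈ 1020 K

d = 1.04×10⁷ km = 1.04×10¹⁰ m.
L = 1.80 × 3.828×10²⁶ = 6.89×10²⁶ W.
Flux: S = L/(4πd²) = 6.89×10²⁶/(4π×(1.04×10¹⁰)²) = 5.07×10⁵ W m⁻².
Energy balance: absorbed = emitted ⇒ πR²·S(1−A) = 4πR²·σT_eq⁴, so T_eq⁴ = S(1−A)/(4σ).
T_eq = [5.07×10⁵ × 0.49 / (4 × 5.67×10⁻⁸)]^(1/4) = (1.10×10¹²)^(1/4) = 1020 K.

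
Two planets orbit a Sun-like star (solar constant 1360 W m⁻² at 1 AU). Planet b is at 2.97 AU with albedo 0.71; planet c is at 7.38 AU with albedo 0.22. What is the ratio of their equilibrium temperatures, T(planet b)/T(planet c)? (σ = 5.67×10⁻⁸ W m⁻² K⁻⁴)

T₁/T₂ ≈ 1.231

T_eq = [S₀(1−A)/(4σd²)]^(1/4), so T ∝ (1−A)^(1/4) / √d.
T₁ = [1360×0.29/(4×5.67×10⁻⁸×2.97²)]^(1/4) = 118.49 K.
T₂ = [1360×0.78/(4×5.67×10⁻⁸×7.38²)]^(1/4) = 96.27 K.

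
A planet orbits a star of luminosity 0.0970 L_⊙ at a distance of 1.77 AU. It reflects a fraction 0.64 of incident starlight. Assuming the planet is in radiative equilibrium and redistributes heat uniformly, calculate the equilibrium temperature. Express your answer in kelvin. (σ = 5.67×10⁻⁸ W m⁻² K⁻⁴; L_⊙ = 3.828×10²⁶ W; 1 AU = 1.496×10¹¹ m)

d = 1.77 AU = 2.65×10¹¹ m.
L = 0.0970 × 3.828×10²⁶ = 3.71×10²⁵ W.
Flux: S = L/(4πd²) = 3.71×10²⁵/(4π×(2.65×10¹¹)²) = 42.1 W m⁻².
Energy balance: absorbed = emitted ⇒ πR²·S(1−A) = 4πR²·σT_eq⁴, so T_eq⁴ = S(1−A)/(4σ).
T_eq = [42.1 × 0.36 / (4 × 5.67×10⁻⁸)]^(1/4) = (6.69×10⁷)^(1/4) = 90.4 K.

T_eq ≈ 90.4 K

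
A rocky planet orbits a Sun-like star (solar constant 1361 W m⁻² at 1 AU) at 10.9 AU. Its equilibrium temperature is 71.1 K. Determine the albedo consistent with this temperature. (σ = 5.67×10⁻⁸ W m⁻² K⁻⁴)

Flux at 10.9 AU: S = 1361/10.9² = 11.5 W m⁻².
From T_eq⁴ = S(1−A)/(4σ): 1−A = 4σT_eq⁴/S.
1−A = 4 × 5.67×10⁻⁸ × (71.1)⁴ / 11.5 = 0.506.

A ≈ 0.49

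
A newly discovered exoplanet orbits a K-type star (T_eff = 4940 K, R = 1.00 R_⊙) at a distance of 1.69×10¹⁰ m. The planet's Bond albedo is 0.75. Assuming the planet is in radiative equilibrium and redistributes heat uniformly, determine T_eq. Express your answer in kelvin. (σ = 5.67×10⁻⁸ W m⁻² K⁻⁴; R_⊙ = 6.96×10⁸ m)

R_⋆ = 1.00 × 6.96×10⁸ = 6.96×10⁸ m.
L = 4πR_⋆²σT_⋆⁴ = 4π(6.96×10⁸)² × 5.67×10⁻⁸ × (4940)⁴ = 2.06×10²⁶ W.
S = L/(4πd²) = 5.73×10⁴ W m⁻².
Energy balance: absorbed = emitted ⇒ πR²·S(1−A) = 4πR²·σT_eq⁴, so T_eq⁴ = S(1−A)/(4σ).
T_eq = [5.73×10⁴ × 0.25 / (4 × 5.67×10⁻⁸)]^(1/4) = (6.31×10¹⁰)^(1/4) = 501 K.

T_eq ≈ 501 K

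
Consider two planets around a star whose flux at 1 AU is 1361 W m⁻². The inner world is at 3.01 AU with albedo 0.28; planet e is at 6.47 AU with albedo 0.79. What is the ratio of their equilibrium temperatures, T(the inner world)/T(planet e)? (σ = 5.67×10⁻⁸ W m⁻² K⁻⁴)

T₁/T₂ ≈ 1.995

T_eq = [S₀(1−A)/(4σd²)]^(1/4), so T ∝ (1−A)^(1/4) / √d.
T₁ = [1361×0.72/(4×5.67×10⁻⁸×3.01²)]^(1/4) = 147.78 K.
T₂ = [1361×0.21/(4×5.67×10⁻⁸×6.47²)]^(1/4) = 74.07 K.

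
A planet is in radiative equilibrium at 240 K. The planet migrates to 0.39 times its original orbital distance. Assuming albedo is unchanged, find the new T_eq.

T_eq ≈ 384 K

T_eq ∝ L^(1/4) · d^(−1/2).
T′ = 240 / 0.39^(1/2) = 384 K.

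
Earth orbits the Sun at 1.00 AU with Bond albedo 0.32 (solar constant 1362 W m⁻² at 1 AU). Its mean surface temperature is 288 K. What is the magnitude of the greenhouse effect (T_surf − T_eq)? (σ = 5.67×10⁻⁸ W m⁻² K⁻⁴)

S = 1362/1.00² = 1362 W m⁻².
T_eq = [S(1−A)/(4σ)]^(1/4) = [1362×0.68/(4×5.67×10⁻⁸)]^(1/4) = 252.8 K.
ΔT = T_surf − T_eq = 288 − 252.8.

ΔT ≈ 35.2 K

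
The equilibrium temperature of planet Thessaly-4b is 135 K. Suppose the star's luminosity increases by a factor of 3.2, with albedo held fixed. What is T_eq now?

T_eq ∝ L^(1/4) · d^(−1/2).
T′ = 135 × 3.2^(1/4) = 181 K.

T_eq ≈ 181 K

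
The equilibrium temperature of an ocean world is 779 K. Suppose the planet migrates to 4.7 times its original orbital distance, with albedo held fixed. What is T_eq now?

T_eq ≈ 359 K

T_eq ∝ L^(1/4) · d^(−1/2).
T′ = 779 / 4.7^(1/2) = 359 K.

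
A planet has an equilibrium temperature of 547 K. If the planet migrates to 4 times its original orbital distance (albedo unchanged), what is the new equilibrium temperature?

T_eq ≈ 274 K

T_eq ∝ L^(1/4) · d^(−1/2).
T′ = 547 / 4^(1/2) = 274 K.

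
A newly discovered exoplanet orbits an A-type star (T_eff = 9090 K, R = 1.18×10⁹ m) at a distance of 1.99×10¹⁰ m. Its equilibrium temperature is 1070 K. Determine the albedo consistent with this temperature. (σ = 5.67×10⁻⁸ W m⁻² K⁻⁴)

A ≈ 0.78

L = 4πR_⋆²σT_⋆⁴ = 4π(1.18×10⁹)² × 5.67×10⁻⁸ × (9090)⁴ = 6.77×10²⁷ W.
S = L/(4πd²) = 1.36×10⁶ W m⁻².
From T_eq⁴ = S(1−A)/(4σ): 1−A = 4σT_eq⁴/S.
1−A = 4 × 5.67×10⁻⁸ × (1070)⁴ / 1.36×10⁶ = 0.218.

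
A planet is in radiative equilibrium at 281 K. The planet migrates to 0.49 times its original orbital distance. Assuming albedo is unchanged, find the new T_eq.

T_eq ∝ L^(1/4) · d^(−1/2).
T′ = 281 / 0.49^(1/2) = 401 K.

T_eq ≈ 401 K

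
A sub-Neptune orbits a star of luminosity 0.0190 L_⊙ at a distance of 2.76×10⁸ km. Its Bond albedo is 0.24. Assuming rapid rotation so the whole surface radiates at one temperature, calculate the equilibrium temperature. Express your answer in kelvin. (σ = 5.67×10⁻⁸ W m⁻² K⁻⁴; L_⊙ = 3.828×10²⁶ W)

d = 2.76×10⁸ km = 2.76×10¹¹ m.
L = 0.0190 × 3.828×10²⁶ = 7.27×10²⁴ W.
Flux: S = L/(4πd²) = 7.27×10²⁴/(4π×(2.76×10¹¹)²) = 7.60 W m⁻².
Energy balance: absorbed = emitted ⇒ πR²·S(1−A) = 4πR²·σT_eq⁴, so T_eq⁴ = S(1−A)/(4σ).
T_eq = [7.60 × 0.76 / (4 × 5.67×10⁻⁸)]^(1/4) = (2.55×10⁷)^(1/4) = 71.0 K.

T_eq ≈ 71.0 K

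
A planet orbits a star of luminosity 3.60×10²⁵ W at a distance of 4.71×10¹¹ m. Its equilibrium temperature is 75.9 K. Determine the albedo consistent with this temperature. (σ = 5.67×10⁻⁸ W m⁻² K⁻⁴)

A ≈ 0.42

Flux: S = L/(4πd²) = 3.60×10²⁵/(4π×(4.71×10¹¹)²) = 12.9 W m⁻².
From T_eq⁴ = S(1−A)/(4σ): 1−A = 4σT_eq⁴/S.
1−A = 4 × 5.67×10⁻⁸ × (75.9)⁴ / 12.9 = 0.583.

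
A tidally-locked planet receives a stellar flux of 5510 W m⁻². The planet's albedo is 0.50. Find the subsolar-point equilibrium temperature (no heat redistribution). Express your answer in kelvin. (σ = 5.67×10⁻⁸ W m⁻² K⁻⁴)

T_ss ≈ 469 K

At the subsolar point the surface absorbs S(1−A) and emits σT⁴ per unit area — no factor of 4, since only the local patch is in balance.
T = [5510 × 0.50 / 5.67×10⁻⁸]^(1/4) = (4.86×10¹⁰)^(1/4) = 469 K.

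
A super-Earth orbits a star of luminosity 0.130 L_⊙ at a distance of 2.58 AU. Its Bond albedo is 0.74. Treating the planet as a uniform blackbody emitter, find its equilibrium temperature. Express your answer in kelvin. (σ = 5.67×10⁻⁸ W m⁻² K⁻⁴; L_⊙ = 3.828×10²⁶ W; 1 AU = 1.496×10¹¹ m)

d = 2.58 AU = 3.86×10¹¹ m.
L = 0.130 × 3.828×10²⁶ = 4.98×10²⁵ W.
Flux: S = L/(4πd²) = 4.98×10²⁵/(4π×(3.86×10¹¹)²) = 26.6 W m⁻².
Energy balance: absorbed = emitted ⇒ πR²·S(1−A) = 4πR²·σT_eq⁴, so T_eq⁴ = S(1−A)/(4σ).
T_eq = [26.6 × 0.26 / (4 × 5.67×10⁻⁸)]^(1/4) = (3.05×10⁷)^(1/4) = 74.3 K.

T_eq ≈ 74.3 K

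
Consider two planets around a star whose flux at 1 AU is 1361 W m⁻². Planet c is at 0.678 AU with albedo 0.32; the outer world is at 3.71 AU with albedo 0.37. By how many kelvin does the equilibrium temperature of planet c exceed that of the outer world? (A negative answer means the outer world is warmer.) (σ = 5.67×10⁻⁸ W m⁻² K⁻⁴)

T_eq = [S₀(1−A)/(4σd²)]^(1/4), so T ∝ (1−A)^(1/4) / √d.
T₁ = [1361×0.68/(4×5.67×10⁻⁸×0.678²)]^(1/4) = 306.95 K.
T₂ = [1361×0.63/(4×5.67×10⁻⁸×3.71²)]^(1/4) = 128.74 K.

ΔT ≈ 178.2 K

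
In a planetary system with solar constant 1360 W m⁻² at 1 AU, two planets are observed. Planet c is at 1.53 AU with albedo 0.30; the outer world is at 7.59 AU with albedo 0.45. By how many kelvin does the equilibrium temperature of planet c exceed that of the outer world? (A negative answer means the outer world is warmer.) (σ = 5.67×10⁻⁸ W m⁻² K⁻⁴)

T_eq = [S₀(1−A)/(4σd²)]^(1/4), so T ∝ (1−A)^(1/4) / √d.
T₁ = [1360×0.70/(4×5.67×10⁻⁸×1.53²)]^(1/4) = 205.78 K.
T₂ = [1360×0.55/(4×5.67×10⁻⁸×7.59²)]^(1/4) = 86.98 K.

ΔT ≈ 118.8 K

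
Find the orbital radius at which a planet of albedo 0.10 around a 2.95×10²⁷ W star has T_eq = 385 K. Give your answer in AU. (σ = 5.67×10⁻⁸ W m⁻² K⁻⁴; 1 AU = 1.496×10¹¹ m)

From T_eq⁴ = L(1−A)/(16πσd²): d = √[L(1−A)/(16πσT_eq⁴)].
d = √[2.95×10²⁷ × 0.90 / (16π × 5.67×10⁻⁸ × (385)⁴)] = 2.06×10¹¹ m = 1.38 AU.

d ≈ 1.38 AU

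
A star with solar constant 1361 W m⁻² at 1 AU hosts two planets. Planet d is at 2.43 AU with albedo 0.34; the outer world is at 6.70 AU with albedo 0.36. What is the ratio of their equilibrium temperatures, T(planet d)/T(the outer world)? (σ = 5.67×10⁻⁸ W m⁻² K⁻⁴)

T₁/T₂ ≈ 1.673

T_eq = [S₀(1−A)/(4σd²)]^(1/4), so T ∝ (1−A)^(1/4) / √d.
T₁ = [1361×0.66/(4×5.67×10⁻⁸×2.43²)]^(1/4) = 160.93 K.
T₂ = [1361×0.64/(4×5.67×10⁻⁸×6.70²)]^(1/4) = 96.17 K.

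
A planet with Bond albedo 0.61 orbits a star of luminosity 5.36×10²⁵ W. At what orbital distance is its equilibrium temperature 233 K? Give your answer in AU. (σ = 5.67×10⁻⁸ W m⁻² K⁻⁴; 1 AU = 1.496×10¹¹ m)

From T_eq⁴ = L(1−A)/(16πσd²): d = √[L(1−A)/(16πσT_eq⁴)].
d = √[5.36×10²⁵ × 0.39 / (16π × 5.67×10⁻⁸ × (233)⁴)] = 4.99×10¹⁰ m = 0.333 AU.

d ≈ 0.333 AU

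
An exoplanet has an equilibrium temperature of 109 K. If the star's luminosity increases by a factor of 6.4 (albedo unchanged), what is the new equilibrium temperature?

T_eq ≈ 173 K

T_eq ∝ L^(1/4) · d^(−1/2).
T′ = 109 × 6.4^(1/4) = 173 K.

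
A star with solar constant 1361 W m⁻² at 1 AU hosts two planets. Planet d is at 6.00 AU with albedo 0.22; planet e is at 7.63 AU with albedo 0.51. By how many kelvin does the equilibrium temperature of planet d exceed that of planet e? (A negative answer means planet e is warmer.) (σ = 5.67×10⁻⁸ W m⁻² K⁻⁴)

ΔT ≈ 22.5 K

T_eq = [S₀(1−A)/(4σd²)]^(1/4), so T ∝ (1−A)^(1/4) / √d.
T₁ = [1361×0.78/(4×5.67×10⁻⁸×6.00²)]^(1/4) = 106.78 K.
T₂ = [1361×0.49/(4×5.67×10⁻⁸×7.63²)]^(1/4) = 84.30 K.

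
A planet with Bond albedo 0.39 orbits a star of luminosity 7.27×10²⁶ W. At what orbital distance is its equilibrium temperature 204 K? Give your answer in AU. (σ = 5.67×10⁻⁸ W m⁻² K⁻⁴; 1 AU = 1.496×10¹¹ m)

d ≈ 2.00 AU

From T_eq⁴ = L(1−A)/(16πσd²): d = √[L(1−A)/(16πσT_eq⁴)].
d = √[7.27×10²⁶ × 0.61 / (16π × 5.67×10⁻⁸ × (204)⁴)] = 3.00×10¹¹ m = 2.00 AU.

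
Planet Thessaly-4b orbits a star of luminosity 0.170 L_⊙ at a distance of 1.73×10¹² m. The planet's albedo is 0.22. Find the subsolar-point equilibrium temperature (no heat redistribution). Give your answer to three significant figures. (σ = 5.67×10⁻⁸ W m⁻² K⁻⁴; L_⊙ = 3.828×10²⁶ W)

L = 0.170 × 3.828×10²⁶ = 6.51×10²⁵ W.
Flux: S = L/(4πd²) = 6.51×10²⁵/(4π×(1.73×10¹²)²) = 1.73 W m⁻².
At the subsolar point the surface absorbs S(1−A) and emits σT⁴ per unit area — no factor of 4, since only the local patch is in balance.
T = [1.73 × 0.78 / 5.67×10⁻⁸]^(1/4) = (2.38×10⁷)^(1/4) = 69.8 K.

T_ss ≈ 69.8 K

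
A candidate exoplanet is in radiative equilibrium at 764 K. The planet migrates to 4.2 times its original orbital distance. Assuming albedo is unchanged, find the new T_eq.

T_eq ∝ L^(1/4) · d^(−1/2).
T′ = 764 / 4.2^(1/2) = 373 K.

T_eq ≈ 373 K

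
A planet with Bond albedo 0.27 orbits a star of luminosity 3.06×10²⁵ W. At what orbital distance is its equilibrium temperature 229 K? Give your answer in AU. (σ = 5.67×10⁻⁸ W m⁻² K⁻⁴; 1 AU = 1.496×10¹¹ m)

From T_eq⁴ = L(1−A)/(16πσd²): d = √[L(1−A)/(16πσT_eq⁴)].
d = √[3.06×10²⁵ × 0.73 / (16π × 5.67×10⁻⁸ × (229)⁴)] = 5.34×10¹⁰ m = 0.357 AU.

d ≈ 0.357 AU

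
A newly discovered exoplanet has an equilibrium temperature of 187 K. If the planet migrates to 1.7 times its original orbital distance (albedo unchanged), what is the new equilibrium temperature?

T_eq ∝ L^(1/4) · d^(−1/2).
T′ = 187 / 1.7^(1/2) = 143 K.

T_eq ≈ 143 K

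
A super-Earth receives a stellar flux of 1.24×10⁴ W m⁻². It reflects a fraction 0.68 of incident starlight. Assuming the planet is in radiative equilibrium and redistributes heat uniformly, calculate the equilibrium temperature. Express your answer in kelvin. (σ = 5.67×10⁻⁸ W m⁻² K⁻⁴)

Energy balance: absorbed = emitted ⇒ πR²·S(1−A) = 4πR²·σT_eq⁴, so T_eq⁴ = S(1−A)/(4σ).
T_eq = [1.24×10⁴ × 0.32 / (4 × 5.67×10⁻⁸)]^(1/4) = (1.75×10¹⁰)^(1/4) = 364 K.

T_eq ≈ 364 K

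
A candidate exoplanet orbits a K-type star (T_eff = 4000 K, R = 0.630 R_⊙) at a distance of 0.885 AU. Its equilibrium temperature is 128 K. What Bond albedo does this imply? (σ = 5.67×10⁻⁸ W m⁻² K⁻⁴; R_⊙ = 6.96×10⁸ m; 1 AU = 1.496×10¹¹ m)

R_⋆ = 0.630 × 6.96×10⁸ = 4.38×10⁸ m.
d = 0.885 AU = 1.32×10¹¹ m.
L = 4πR_⋆²σT_⋆⁴ = 4π(4.38×10⁸)² × 5.67×10⁻⁸ × (4000)⁴ = 3.51×10²⁵ W.
S = L/(4πd²) = 159 W m⁻².
From T_eq⁴ = S(1−A)/(4σ): 1−A = 4σT_eq⁴/S.
1−A = 4 × 5.67×10⁻⁸ × (128)⁴ / 159 = 0.382.

A ≈ 0.62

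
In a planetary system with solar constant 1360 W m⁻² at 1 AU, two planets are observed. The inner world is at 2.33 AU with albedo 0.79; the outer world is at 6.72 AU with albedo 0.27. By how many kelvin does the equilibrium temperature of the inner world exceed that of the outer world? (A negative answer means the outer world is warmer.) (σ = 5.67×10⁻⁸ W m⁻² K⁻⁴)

ΔT ≈ 24.2 K

T_eq = [S₀(1−A)/(4σd²)]^(1/4), so T ∝ (1−A)^(1/4) / √d.
T₁ = [1360×0.21/(4×5.67×10⁻⁸×2.33²)]^(1/4) = 123.41 K.
T₂ = [1360×0.73/(4×5.67×10⁻⁸×6.72²)]^(1/4) = 99.22 K.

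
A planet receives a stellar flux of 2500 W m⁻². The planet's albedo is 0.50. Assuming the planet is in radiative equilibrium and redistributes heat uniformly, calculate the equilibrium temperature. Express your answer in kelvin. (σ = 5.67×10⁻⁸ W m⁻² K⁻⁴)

T_eq ≈ 272 K

Energy balance: absorbed = emitted ⇒ πR²·S(1−A) = 4πR²·σT_eq⁴, so T_eq⁴ = S(1−A)/(4σ).
T_eq = [2500 × 0.50 / (4 × 5.67×10⁻⁸)]^(1/4) = (5.51×10⁹)^(1/4) = 272 K.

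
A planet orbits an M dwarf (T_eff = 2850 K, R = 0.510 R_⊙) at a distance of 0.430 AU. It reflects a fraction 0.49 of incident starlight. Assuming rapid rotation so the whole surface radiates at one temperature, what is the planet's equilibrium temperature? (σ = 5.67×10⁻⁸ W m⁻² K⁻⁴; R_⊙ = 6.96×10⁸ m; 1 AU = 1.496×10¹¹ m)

R_⋆ = 0.510 × 6.96×10⁸ = 3.55×10⁸ m.
d = 0.430 AU = 6.43×10¹⁰ m.
L = 4πR_⋆²σT_⋆⁴ = 4π(3.55×10⁸)² × 5.67×10⁻⁸ × (2850)⁴ = 5.92×10²⁴ W.
S = L/(4πd²) = 114 W m⁻².
Energy balance: absorbed = emitted ⇒ πR²·S(1−A) = 4πR²·σT_eq⁴, so T_eq⁴ = S(1−A)/(4σ).
T_eq = [114 × 0.51 / (4 × 5.67×10⁻⁸)]^(1/4) = (2.56×10⁸)^(1/4) = 127 K.

T_eq ≈ 127 K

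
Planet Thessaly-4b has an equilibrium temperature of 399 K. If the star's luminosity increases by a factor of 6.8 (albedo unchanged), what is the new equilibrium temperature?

T_eq ∝ L^(1/4) · d^(−1/2).
T′ = 399 × 6.8^(1/4) = 644 K.

T_eq ≈ 644 K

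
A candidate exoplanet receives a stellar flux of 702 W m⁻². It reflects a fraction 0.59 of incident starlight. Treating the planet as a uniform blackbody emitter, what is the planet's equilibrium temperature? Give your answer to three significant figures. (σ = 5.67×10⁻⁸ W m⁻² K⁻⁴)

Energy balance: absorbed = emitted ⇒ πR²·S(1−A) = 4πR²·σT_eq⁴, so T_eq⁴ = S(1−A)/(4σ).
T_eq = [702 × 0.41 / (4 × 5.67×10⁻⁸)]^(1/4) = (1.27×10⁹)^(1/4) = 189 K.

T_eq ≈ 189 K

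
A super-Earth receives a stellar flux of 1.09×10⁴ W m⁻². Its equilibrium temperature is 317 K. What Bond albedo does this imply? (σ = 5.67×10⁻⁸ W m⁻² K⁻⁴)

A ≈ 0.79

From T_eq⁴ = S(1−A)/(4σ): 1−A = 4σT_eq⁴/S.
1−A = 4 × 5.67×10⁻⁸ × (317)⁴ / 1.09×10⁴ = 0.210.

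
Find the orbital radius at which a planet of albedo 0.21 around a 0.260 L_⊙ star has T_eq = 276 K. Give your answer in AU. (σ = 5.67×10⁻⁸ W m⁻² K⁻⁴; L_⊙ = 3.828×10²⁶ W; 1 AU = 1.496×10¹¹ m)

d ≈ 0.461 AU

L = 0.260 × 3.828×10²⁶ = 9.95×10²⁵ W.
From T_eq⁴ = L(1−A)/(16πσd²): d = √[L(1−A)/(16πσT_eq⁴)].
d = √[9.95×10²⁵ × 0.79 / (16π × 5.67×10⁻⁸ × (276)⁴)] = 6.90×10¹⁰ m = 0.461 AU.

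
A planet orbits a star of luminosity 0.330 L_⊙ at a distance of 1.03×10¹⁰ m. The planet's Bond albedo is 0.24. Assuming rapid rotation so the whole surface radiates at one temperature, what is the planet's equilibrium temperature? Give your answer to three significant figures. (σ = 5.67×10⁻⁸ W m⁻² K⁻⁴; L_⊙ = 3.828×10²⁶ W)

T_eq ≈ 751 K

L = 0.330 × 3.828×10²⁶ = 1.26×10²⁶ W.
Flux: S = L/(4πd²) = 1.26×10²⁶/(4π×(1.03×10¹⁰)²) = 9.48×10⁴ W m⁻².
Energy balance: absorbed = emitted ⇒ πR²·S(1−A) = 4πR²·σT_eq⁴, so T_eq⁴ = S(1−A)/(4σ).
T_eq = [9.48×10⁴ × 0.76 / (4 × 5.67×10⁻⁸)]^(1/4) = (3.18×10¹¹)^(1/4) = 751 K.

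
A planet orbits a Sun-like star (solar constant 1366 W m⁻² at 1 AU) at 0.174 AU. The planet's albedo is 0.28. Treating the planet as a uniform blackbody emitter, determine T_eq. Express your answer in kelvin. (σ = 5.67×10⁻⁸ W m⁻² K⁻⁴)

T_eq ≈ 615 K

Flux at 0.174 AU: S = 1366/0.174² = 4.51×10⁴ W m⁻².
Energy balance: absorbed = emitted ⇒ πR²·S(1−A) = 4πR²·σT_eq⁴, so T_eq⁴ = S(1−A)/(4σ).
T_eq = [4.51×10⁴ × 0.72 / (4 × 5.67×10⁻⁸)]^(1/4) = (1.43×10¹¹)^(1/4) = 615 K.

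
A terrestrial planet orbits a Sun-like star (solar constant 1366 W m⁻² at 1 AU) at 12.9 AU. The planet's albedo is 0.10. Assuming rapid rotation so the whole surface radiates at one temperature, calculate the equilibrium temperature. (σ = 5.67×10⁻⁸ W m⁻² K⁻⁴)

T_eq ≈ 75.5 K

Flux at 12.9 AU: S = 1366/12.9² = 8.21 W m⁻².
Energy balance: absorbed = emitted ⇒ πR²·S(1−A) = 4πR²·σT_eq⁴, so T_eq⁴ = S(1−A)/(4σ).
T_eq = [8.21 × 0.90 / (4 × 5.67×10⁻⁸)]^(1/4) = (3.26×10⁷)^(1/4) = 75.5 K.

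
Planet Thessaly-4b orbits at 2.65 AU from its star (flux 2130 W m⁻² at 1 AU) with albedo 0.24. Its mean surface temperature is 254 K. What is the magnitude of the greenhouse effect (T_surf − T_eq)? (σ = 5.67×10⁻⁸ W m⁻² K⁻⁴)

S = 2130/2.65² = 303.3 W m⁻².
T_eq = [S(1−A)/(4σ)]^(1/4) = [303.3×0.76/(4×5.67×10⁻⁸)]^(1/4) = 178.6 K.
ΔT = T_surf − T_eq = 254 − 178.6.

ΔT ≈ 75.4 K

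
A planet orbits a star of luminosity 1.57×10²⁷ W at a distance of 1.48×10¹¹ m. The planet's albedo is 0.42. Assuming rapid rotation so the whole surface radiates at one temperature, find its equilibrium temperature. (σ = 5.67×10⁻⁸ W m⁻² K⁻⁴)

Flux: S = L/(4πd²) = 1.57×10²⁷/(4π×(1.48×10¹¹)²) = 5700 W m⁻².
Energy balance: absorbed = emitted ⇒ πR²·S(1−A) = 4πR²·σT_eq⁴, so T_eq⁴ = S(1−A)/(4σ).
T_eq = [5700 × 0.58 / (4 × 5.67×10⁻⁸)]^(1/4) = (1.46×10¹⁰)^(1/4) = 348 K.

T_eq ≈ 348 K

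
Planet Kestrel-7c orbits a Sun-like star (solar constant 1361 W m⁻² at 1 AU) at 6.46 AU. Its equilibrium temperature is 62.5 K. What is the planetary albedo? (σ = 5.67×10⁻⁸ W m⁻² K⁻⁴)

Flux at 6.46 AU: S = 1361/6.46² = 32.6 W m⁻².
From T_eq⁴ = S(1−A)/(4σ): 1−A = 4σT_eq⁴/S.
1−A = 4 × 5.67×10⁻⁸ × (62.5)⁴ / 32.6 = 0.106.

A ≈ 0.89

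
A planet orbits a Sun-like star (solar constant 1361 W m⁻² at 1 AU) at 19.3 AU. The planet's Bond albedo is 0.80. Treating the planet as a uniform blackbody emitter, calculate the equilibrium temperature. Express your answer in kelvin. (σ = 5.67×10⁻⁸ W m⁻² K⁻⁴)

T_eq ≈ 42.4 K

Flux at 19.3 AU: S = 1361/19.3² = 3.65 W m⁻².
Energy balance: absorbed = emitted ⇒ πR²·S(1−A) = 4πR²·σT_eq⁴, so T_eq⁴ = S(1−A)/(4σ).
T_eq = [3.65 × 0.20 / (4 × 5.67×10⁻⁸)]^(1/4) = (3.22×10⁶)^(1/4) = 42.4 K.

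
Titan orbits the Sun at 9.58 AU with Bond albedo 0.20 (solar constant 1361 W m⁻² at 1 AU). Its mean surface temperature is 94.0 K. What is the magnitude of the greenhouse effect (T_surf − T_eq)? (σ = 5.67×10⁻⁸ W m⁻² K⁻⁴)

ΔT ≈ 9.0 K

S = 1361/9.58² = 14.83 W m⁻².
T_eq = [S(1−A)/(4σ)]^(1/4) = [14.83×0.80/(4×5.67×10⁻⁸)]^(1/4) = 85.0 K.
ΔT = T_surf − T_eq = 94 − 85.0.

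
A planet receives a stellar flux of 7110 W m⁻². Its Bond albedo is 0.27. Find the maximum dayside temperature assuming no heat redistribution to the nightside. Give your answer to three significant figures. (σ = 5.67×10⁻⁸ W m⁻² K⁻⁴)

With no redistribution each surface element balances locally: S(1−A) = σT⁴.
T = [7110 × 0.73 / 5.67×10⁻⁸]^(1/4) = (9.15×10¹⁰)^(1/4) = 550 K.

T_ss ≈ 550 K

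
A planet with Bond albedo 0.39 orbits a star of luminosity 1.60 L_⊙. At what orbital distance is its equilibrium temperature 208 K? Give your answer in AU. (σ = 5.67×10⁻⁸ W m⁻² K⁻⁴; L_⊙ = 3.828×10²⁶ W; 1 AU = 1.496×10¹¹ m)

L = 1.60 × 3.828×10²⁶ = 6.12×10²⁶ W.
From T_eq⁴ = L(1−A)/(16πσd²): d = √[L(1−A)/(16πσT_eq⁴)].
d = √[6.12×10²⁶ × 0.61 / (16π × 5.67×10⁻⁸ × (208)⁴)] = 2.65×10¹¹ m = 1.77 AU.

d ≈ 1.77 AU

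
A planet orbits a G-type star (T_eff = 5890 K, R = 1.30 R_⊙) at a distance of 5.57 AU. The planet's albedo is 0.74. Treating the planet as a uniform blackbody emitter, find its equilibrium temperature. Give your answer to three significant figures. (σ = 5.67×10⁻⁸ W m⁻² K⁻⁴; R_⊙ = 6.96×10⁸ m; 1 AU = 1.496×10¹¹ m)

T_eq ≈ 98.0 K

R_⋆ = 1.30 × 6.96×10⁸ = 9.05×10⁸ m.
d = 5.57 AU = 8.33×10¹¹ m.
L = 4πR_⋆²σT_⋆⁴ = 4π(9.05×10⁸)² × 5.67×10⁻⁸ × (5890)⁴ = 7.02×10²⁶ W.
S = L/(4πd²) = 80.5 W m⁻².
Energy balance: absorbed = emitted ⇒ πR²·S(1−A) = 4πR²·σT_eq⁴, so T_eq⁴ = S(1−A)/(4σ).
T_eq = [80.5 × 0.26 / (4 × 5.67×10⁻⁸)]^(1/4) = (9.22×10⁷)^(1/4) = 98.0 K.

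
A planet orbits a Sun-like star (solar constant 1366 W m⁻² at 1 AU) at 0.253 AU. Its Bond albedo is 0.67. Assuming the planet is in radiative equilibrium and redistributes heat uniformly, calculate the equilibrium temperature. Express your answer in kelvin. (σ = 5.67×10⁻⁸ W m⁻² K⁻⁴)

Flux at 0.253 AU: S = 1366/0.253² = 2.13×10⁴ W m⁻².
Energy balance: absorbed = emitted ⇒ πR²·S(1−A) = 4πR²·σT_eq⁴, so T_eq⁴ = S(1−A)/(4σ).
T_eq = [2.13×10⁴ × 0.33 / (4 × 5.67×10⁻⁸)]^(1/4) = (3.11×10¹⁰)^(1/4) = 420 K.

T_eq ≈ 420 K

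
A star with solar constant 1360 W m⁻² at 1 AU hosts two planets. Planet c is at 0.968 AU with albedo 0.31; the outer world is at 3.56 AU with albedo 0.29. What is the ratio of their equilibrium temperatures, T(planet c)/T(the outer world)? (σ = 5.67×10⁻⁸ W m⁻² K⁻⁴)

T₁/T₂ ≈ 1.904

T_eq = [S₀(1−A)/(4σd²)]^(1/4), so T ∝ (1−A)^(1/4) / √d.
T₁ = [1360×0.69/(4×5.67×10⁻⁸×0.968²)]^(1/4) = 257.78 K.
T₂ = [1360×0.71/(4×5.67×10⁻⁸×3.56²)]^(1/4) = 135.38 K.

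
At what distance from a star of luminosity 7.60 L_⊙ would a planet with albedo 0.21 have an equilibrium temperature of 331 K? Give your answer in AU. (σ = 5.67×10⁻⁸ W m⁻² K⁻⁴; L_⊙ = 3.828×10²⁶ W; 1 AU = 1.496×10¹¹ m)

L = 7.60 × 3.828×10²⁶ = 2.91×10²⁷ W.
From T_eq⁴ = L(1−A)/(16πσd²): d = √[L(1−A)/(16πσT_eq⁴)].
d = √[2.91×10²⁷ × 0.79 / (16π × 5.67×10⁻⁸ × (331)⁴)] = 2.59×10¹¹ m = 1.73 AU.

d ≈ 1.73 AU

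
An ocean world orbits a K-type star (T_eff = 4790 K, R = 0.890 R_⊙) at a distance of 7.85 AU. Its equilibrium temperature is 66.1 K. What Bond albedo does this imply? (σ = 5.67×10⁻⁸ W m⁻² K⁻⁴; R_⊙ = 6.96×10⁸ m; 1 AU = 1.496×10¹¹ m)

R_⋆ = 0.890 × 6.96×10⁸ = 6.19×10⁸ m.
d = 7.85 AU = 1.17×10¹² m.
L = 4πR_⋆²σT_⋆⁴ = 4π(6.19×10⁸)² × 5.67×10⁻⁸ × (4790)⁴ = 1.44×10²⁶ W.
S = L/(4πd²) = 8.30 W m⁻².
From T_eq⁴ = S(1−A)/(4σ): 1−A = 4σT_eq⁴/S.
1−A = 4 × 5.67×10⁻⁸ × (66.1)⁴ / 8.30 = 0.521.

A ≈ 0.48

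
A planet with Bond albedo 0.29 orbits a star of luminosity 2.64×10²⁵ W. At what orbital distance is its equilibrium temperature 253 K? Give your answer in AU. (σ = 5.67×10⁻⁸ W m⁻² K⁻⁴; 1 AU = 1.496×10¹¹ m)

d ≈ 0.268 AU

From T_eq⁴ = L(1−A)/(16πσd²): d = √[L(1−A)/(16πσT_eq⁴)].
d = √[2.64×10²⁵ × 0.71 / (16π × 5.67×10⁻⁸ × (253)⁴)] = 4.01×10¹⁰ m = 0.268 AU.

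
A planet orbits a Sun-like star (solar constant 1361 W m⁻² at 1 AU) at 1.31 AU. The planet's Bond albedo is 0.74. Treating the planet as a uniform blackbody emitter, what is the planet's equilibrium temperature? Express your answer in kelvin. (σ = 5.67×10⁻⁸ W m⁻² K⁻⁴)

T_eq ≈ 174 K

Flux at 1.31 AU: S = 1361/1.31² = 793 W m⁻².
Energy balance: absorbed = emitted ⇒ πR²·S(1−A) = 4πR²·σT_eq⁴, so T_eq⁴ = S(1−A)/(4σ).
T_eq = [793 × 0.26 / (4 × 5.67×10⁻⁸)]^(1/4) = (9.09×10⁸)^(1/4) = 174 K.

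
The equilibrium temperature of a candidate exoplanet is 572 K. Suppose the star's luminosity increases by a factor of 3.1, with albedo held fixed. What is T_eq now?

T_eq ≈ 759 K

T_eq ∝ L^(1/4) · d^(−1/2).
T′ = 572 × 3.1^(1/4) = 759 K.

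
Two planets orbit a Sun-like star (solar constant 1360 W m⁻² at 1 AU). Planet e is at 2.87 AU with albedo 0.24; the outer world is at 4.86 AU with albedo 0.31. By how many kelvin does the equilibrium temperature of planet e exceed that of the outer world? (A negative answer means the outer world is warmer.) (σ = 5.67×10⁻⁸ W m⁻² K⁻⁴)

T_eq = [S₀(1−A)/(4σd²)]^(1/4), so T ∝ (1−A)^(1/4) / √d.
T₁ = [1360×0.76/(4×5.67×10⁻⁸×2.87²)]^(1/4) = 153.37 K.
T₂ = [1360×0.69/(4×5.67×10⁻⁸×4.86²)]^(1/4) = 115.05 K.

ΔT ≈ 38.3 K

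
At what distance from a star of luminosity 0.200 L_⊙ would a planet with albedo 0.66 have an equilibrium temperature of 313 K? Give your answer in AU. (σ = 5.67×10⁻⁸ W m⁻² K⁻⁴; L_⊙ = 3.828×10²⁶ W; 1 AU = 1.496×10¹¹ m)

L = 0.200 × 3.828×10²⁶ = 7.66×10²⁵ W.
From T_eq⁴ = L(1−A)/(16πσd²): d = √[L(1−A)/(16πσT_eq⁴)].
d = √[7.66×10²⁵ × 0.34 / (16π × 5.67×10⁻⁸ × (313)⁴)] = 3.08×10¹⁰ m = 0.206 AU.

d ≈ 0.206 AU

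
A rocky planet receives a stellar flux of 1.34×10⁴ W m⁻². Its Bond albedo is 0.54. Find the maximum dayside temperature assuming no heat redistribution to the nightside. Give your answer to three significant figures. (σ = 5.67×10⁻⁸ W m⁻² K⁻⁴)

With no redistribution each surface element balances locally: S(1−A) = σT⁴.
T = [1.34×10⁴ × 0.46 / 5.67×10⁻⁸]^(1/4) = (1.09×10¹¹)^(1/4) = 574 K.

T_ss ≈ 574 K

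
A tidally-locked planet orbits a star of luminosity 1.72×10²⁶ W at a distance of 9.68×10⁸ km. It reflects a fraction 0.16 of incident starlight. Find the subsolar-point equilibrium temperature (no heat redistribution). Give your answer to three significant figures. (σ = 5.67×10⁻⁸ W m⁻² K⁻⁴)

d = 9.68×10⁸ km = 9.68×10¹¹ m.
Flux: S = L/(4πd²) = 1.72×10²⁶/(4π×(9.68×10¹¹)²) = 14.6 W m⁻².
At the subsolar point the surface absorbs S(1−A) and emits σT⁴ per unit area — no factor of 4, since only the local patch is in balance.
T = [14.6 × 0.84 / 5.67×10⁻⁸]^(1/4) = (2.16×10⁸)^(1/4) = 121 K.

T_ss ≈ 121 K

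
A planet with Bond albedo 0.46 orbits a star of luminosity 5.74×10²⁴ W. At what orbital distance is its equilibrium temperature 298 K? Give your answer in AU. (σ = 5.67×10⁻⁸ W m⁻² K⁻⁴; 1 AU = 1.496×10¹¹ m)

d ≈ 0.0785 AU

From T_eq⁴ = L(1−A)/(16πσd²): d = √[L(1−A)/(16πσT_eq⁴)].
d = √[5.74×10²⁴ × 0.54 / (16π × 5.67×10⁻⁸ × (298)⁴)] = 1.17×10¹⁰ m = 0.0785 AU.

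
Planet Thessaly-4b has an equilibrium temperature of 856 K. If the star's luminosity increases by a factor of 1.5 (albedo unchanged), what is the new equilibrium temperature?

T_eq ∝ L^(1/4) · d^(−1/2).
T′ = 856 × 1.5^(1/4) = 947 K.

T_eq ≈ 947 K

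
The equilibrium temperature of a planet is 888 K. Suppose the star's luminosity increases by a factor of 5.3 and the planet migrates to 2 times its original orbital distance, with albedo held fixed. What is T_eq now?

T_eq ≈ 953 K

T_eq ∝ L^(1/4) · d^(−1/2).
T′ = 888 × 5.3^(1/4) / 2^(1/2) = 953 K.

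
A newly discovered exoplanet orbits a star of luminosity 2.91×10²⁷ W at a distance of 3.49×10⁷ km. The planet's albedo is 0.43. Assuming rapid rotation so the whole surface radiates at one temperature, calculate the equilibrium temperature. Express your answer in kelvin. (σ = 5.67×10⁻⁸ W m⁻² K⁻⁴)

d = 3.49×10⁷ km = 3.49×10¹⁰ m.
Flux: S = L/(4πd²) = 2.91×10²⁷/(4π×(3.49×10¹⁰)²) = 1.90×10⁵ W m⁻².
Energy balance: absorbed = emitted ⇒ πR²·S(1−A) = 4πR²·σT_eq⁴, so T_eq⁴ = S(1−A)/(4σ).
T_eq = [1.90×10⁵ × 0.57 / (4 × 5.67×10⁻⁸)]^(1/4) = (4.78×10¹¹)^(1/4) = 831 K.

T_eq ≈ 831 K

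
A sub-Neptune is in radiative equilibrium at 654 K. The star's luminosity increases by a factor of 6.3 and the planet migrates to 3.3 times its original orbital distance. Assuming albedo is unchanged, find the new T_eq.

T_eq ∝ L^(1/4) · d^(−1/2).
T′ = 654 × 6.3^(1/4) / 3.3^(1/2) = 570 K.

T_eq ≈ 570 K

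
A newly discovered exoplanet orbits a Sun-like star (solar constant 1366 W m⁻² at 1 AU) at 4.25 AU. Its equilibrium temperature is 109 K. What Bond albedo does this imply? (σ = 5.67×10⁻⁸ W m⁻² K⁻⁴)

Flux at 4.25 AU: S = 1366/4.25² = 75.6 W m⁻².
From T_eq⁴ = S(1−A)/(4σ): 1−A = 4σT_eq⁴/S.
1−A = 4 × 5.67×10⁻⁸ × (109)⁴ / 75.6 = 0.423.

A ≈ 0.58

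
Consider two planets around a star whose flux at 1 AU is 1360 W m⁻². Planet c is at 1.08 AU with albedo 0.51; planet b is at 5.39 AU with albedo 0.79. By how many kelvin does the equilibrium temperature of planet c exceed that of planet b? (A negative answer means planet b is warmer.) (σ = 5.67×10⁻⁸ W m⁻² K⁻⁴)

ΔT ≈ 142.9 K

T_eq = [S₀(1−A)/(4σd²)]^(1/4), so T ∝ (1−A)^(1/4) / √d.
T₁ = [1360×0.49/(4×5.67×10⁻⁸×1.08²)]^(1/4) = 224.03 K.
T₂ = [1360×0.21/(4×5.67×10⁻⁸×5.39²)]^(1/4) = 81.14 K.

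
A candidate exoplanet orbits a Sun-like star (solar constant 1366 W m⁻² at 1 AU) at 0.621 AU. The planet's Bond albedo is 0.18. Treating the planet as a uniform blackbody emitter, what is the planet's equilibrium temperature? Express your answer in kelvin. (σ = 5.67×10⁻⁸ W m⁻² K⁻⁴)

T_eq ≈ 336 K

Flux at 0.621 AU: S = 1366/0.621² = 3540 W m⁻².
Energy balance: absorbed = emitted ⇒ πR²·S(1−A) = 4πR²·σT_eq⁴, so T_eq⁴ = S(1−A)/(4σ).
T_eq = [3540 × 0.82 / (4 × 5.67×10⁻⁸)]^(1/4) = (1.28×10¹⁰)^(1/4) = 336 K.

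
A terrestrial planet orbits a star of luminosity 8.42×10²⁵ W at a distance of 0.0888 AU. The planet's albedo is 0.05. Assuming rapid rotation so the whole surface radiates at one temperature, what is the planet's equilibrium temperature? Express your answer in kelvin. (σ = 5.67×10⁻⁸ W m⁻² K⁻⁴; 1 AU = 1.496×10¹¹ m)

T_eq ≈ 632 K

d = 0.0888 AU = 1.33×10¹⁰ m.
Flux: S = L/(4πd²) = 8.42×10²⁵/(4π×(1.33×10¹⁰)²) = 3.80×10⁴ W m⁻².
Energy balance: absorbed = emitted ⇒ πR²·S(1−A) = 4πR²·σT_eq⁴, so T_eq⁴ = S(1−A)/(4σ).
T_eq = [3.80×10⁴ × 0.95 / (4 × 5.67×10⁻⁸)]^(1/4) = (1.59×10¹¹)^(1/4) = 632 K.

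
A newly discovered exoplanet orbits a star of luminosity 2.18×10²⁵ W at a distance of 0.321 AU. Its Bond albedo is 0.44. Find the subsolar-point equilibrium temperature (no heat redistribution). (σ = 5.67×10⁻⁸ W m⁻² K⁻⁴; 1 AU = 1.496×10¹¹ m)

T_ss ≈ 294 K

d = 0.321 AU = 4.80×10¹⁰ m.
Flux: S = L/(4πd²) = 2.18×10²⁵/(4π×(4.80×10¹⁰)²) = 752 W m⁻².
At the subsolar point the surface absorbs S(1−A) and emits σT⁴ per unit area — no factor of 4, since only the local patch is in balance.
T = [752 × 0.56 / 5.67×10⁻⁸]^(1/4) = (7.43×10⁹)^(1/4) = 294 K.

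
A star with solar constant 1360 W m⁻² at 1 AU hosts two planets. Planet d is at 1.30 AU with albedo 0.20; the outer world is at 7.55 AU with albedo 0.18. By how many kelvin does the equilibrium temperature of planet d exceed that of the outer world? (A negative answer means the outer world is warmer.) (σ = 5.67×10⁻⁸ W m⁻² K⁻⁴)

T_eq = [S₀(1−A)/(4σd²)]^(1/4), so T ∝ (1−A)^(1/4) / √d.
T₁ = [1360×0.80/(4×5.67×10⁻⁸×1.30²)]^(1/4) = 230.82 K.
T₂ = [1360×0.82/(4×5.67×10⁻⁸×7.55²)]^(1/4) = 96.37 K.

ΔT ≈ 134.4 K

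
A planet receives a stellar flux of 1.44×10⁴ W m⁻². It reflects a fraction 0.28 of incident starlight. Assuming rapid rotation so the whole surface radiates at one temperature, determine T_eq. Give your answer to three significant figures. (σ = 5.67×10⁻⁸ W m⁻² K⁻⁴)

Energy balance: absorbed = emitted ⇒ πR²·S(1−A) = 4πR²·σT_eq⁴, so T_eq⁴ = S(1−A)/(4σ).
T_eq = [1.44×10⁴ × 0.72 / (4 × 5.67×10⁻⁸)]^(1/4) = (4.57×10¹⁰)^(1/4) = 462 K.

T_eq ≈ 462 K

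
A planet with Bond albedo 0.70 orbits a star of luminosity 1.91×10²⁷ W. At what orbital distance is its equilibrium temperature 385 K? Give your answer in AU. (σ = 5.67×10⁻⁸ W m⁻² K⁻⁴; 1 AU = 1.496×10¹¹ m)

d ≈ 0.639 AU

From T_eq⁴ = L(1−A)/(16πσd²): d = √[L(1−A)/(16πσT_eq⁴)].
d = √[1.91×10²⁷ × 0.30 / (16π × 5.67×10⁻⁸ × (385)⁴)] = 9.57×10¹⁰ m = 0.639 AU.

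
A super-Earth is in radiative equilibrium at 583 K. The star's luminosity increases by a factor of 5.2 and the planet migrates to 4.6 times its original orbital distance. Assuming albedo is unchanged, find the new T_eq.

T_eq ≈ 410 K

T_eq ∝ L^(1/4) · d^(−1/2).
T′ = 583 × 5.2^(1/4) / 4.6^(1/2) = 410 K.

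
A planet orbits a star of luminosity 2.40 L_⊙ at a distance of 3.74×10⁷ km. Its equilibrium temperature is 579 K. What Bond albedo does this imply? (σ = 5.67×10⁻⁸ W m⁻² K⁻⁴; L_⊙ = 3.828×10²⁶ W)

d = 3.74×10⁷ km = 3.74×10¹⁰ m.
L = 2.40 × 3.828×10²⁶ = 9.19×10²⁶ W.
Flux: S = L/(4πd²) = 9.19×10²⁶/(4π×(3.74×10¹⁰)²) = 5.23×10⁴ W m⁻².
From T_eq⁴ = S(1−A)/(4σ): 1−A = 4σT_eq⁴/S.
1−A = 4 × 5.67×10⁻⁸ × (579)⁴ / 5.23×10⁴ = 0.488.

A ≈ 0.51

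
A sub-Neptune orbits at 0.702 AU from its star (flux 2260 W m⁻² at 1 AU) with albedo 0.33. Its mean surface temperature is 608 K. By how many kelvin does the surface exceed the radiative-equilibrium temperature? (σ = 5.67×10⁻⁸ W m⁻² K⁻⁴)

S = 2260/0.702² = 4586 W m⁻².
T_eq = [S(1−A)/(4σ)]^(1/4) = [4586×0.67/(4×5.67×10⁻⁸)]^(1/4) = 341.2 K.
ΔT = T_surf − T_eq = 608 − 341.2.

ΔT ≈ 266.8 K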